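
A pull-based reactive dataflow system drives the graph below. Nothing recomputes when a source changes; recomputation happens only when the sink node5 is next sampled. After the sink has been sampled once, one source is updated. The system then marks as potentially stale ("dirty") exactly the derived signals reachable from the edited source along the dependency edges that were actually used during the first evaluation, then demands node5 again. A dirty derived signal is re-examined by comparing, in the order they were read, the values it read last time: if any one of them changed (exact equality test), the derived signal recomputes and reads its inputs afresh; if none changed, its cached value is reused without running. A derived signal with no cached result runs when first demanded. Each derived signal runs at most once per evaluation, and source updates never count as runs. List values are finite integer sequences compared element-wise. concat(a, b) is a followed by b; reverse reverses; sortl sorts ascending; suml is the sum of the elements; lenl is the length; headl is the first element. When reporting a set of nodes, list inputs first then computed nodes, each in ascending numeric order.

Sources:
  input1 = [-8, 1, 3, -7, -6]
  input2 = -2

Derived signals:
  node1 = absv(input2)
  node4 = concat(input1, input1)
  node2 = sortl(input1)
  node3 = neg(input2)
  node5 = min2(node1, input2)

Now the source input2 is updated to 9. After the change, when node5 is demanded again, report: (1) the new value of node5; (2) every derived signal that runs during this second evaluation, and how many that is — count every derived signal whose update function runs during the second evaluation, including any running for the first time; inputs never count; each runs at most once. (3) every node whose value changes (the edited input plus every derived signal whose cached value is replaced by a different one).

New value of node5: 9.
Derived signals that run: node1, node5 — 2 in total.
Values that change: input2, node1, node5.

First evaluation (everything demanded from the output):
  node1 = absv(-2) = 2
  node5 = min2(2, -2) = -2

Propagation after the edit:
  node1: runs — input2 -2->9; result 9.
  node5: runs — node1 2->9; input2 -2->9; result 9.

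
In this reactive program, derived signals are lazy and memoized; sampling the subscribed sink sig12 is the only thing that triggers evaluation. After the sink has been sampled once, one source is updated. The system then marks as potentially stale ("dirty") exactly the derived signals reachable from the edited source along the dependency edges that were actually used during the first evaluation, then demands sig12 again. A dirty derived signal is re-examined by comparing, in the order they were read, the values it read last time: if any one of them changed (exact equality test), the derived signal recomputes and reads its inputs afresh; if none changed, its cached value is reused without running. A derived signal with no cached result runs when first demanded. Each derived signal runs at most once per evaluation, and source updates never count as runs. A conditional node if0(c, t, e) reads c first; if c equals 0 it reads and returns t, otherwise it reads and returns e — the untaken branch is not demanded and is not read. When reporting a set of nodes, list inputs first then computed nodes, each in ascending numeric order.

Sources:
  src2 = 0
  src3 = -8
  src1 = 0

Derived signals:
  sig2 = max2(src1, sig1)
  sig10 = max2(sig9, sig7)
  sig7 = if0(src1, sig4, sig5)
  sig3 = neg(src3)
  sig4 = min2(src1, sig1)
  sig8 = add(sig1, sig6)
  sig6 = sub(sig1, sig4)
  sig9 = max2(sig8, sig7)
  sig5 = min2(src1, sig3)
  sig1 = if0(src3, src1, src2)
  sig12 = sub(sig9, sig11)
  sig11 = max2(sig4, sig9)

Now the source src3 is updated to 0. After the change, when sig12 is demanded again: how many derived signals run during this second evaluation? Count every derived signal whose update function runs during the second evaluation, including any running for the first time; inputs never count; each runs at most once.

1 derived signals run: sig1.
Note the absorption at sig1: it re-runs yet its value is the same, leaving the output's value untouched.

First demand of the output computes:
  sig1 = if0(src3=-8 -> else branch src2) = 0
  sig4 = min2(0, 0) = 0
  sig6 = sub(0, 0) = 0
  sig7 = if0(src1=0 -> then branch sig4) = 0
  sig8 = add(0, 0) = 0
  sig9 = max2(0, 0) = 0
  sig11 = max2(0, 0) = 0
  sig12 = sub(0, 0) = 0

After the edit, cleaning proceeds:
  sig1: a read changed (src3 -8->0) — executes, giving 0 — identical to its old value.
  sig4: dirty, but its reads are unchanged (src1 unchanged, sig1 unchanged); cached 0 stands.
  sig6: dirty, but its reads are unchanged (sig1 unchanged, sig4 unchanged); cached 0 stands.
  sig7: dirty, but its reads are unchanged (src1 unchanged, sig4 unchanged); cached 0 stands.
  sig8: dirty, but its reads are unchanged (sig1 unchanged, sig6 unchanged); cached 0 stands.
  sig9: dirty, but its reads are unchanged (sig8 unchanged, sig7 unchanged); cached 0 stands.
  sig11: dirty, but its reads are unchanged (sig4 unchanged, sig9 unchanged); cached 0 stands.
  sig12: dirty, but its reads are unchanged (sig9 unchanged, sig11 unchanged); cached 0 stands.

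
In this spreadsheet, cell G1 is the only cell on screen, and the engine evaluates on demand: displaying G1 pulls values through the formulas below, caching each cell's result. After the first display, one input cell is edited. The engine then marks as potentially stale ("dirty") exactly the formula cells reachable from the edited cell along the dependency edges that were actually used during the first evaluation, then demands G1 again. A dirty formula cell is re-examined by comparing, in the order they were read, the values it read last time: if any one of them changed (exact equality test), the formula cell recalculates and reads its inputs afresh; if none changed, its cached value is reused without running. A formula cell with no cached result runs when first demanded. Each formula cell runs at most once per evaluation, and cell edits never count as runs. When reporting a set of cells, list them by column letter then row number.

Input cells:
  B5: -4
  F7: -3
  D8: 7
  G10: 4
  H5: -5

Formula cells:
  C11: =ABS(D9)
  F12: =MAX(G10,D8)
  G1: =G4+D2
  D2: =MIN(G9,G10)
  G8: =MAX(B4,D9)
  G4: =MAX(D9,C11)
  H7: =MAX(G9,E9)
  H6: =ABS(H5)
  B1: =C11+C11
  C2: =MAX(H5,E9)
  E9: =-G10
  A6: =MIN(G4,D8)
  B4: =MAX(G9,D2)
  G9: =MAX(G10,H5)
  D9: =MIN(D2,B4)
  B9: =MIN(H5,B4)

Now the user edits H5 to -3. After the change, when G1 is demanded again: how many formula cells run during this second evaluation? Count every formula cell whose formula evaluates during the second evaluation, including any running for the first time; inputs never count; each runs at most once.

Initial pass — values computed on the first demand:
  G9 = MAX(4, -5) = 4
  D2 = MIN(4, 4) = 4
  B4 = MAX(4, 4) = 4
  D9 = MIN(4, 4) = 4
  C11 = ABS(4) = 4
  G4 = MAX(4, 4) = 4
  G1 = 4 + 4 = 8

Second demand — change propagation:
  G9: re-runs because H5 -5->-3; new result 4 (unchanged).
  D2: re-examined; everything it read last time is the same (G9 unchanged, G10 unchanged) — cache 4 kept, no run.
  B4: re-examined; everything it read last time is the same (G9 unchanged, D2 unchanged) — cache 4 kept, no run.
  D9: re-examined; everything it read last time is the same (D2 unchanged, B4 unchanged) — cache 4 kept, no run.
  C11: re-examined; everything it read last time is the same (D9 unchanged) — cache 4 kept, no run.
  G4: re-examined; everything it read last time is the same (D9 unchanged, C11 unchanged) — cache 4 kept, no run.
  G1: re-examined; everything it read last time is the same (G4 unchanged, D2 unchanged) — cache 8 kept, no run.

The important point: G9 recomputes to an identical value, and the output ends up unchanged.

Run set: G9 (1 run).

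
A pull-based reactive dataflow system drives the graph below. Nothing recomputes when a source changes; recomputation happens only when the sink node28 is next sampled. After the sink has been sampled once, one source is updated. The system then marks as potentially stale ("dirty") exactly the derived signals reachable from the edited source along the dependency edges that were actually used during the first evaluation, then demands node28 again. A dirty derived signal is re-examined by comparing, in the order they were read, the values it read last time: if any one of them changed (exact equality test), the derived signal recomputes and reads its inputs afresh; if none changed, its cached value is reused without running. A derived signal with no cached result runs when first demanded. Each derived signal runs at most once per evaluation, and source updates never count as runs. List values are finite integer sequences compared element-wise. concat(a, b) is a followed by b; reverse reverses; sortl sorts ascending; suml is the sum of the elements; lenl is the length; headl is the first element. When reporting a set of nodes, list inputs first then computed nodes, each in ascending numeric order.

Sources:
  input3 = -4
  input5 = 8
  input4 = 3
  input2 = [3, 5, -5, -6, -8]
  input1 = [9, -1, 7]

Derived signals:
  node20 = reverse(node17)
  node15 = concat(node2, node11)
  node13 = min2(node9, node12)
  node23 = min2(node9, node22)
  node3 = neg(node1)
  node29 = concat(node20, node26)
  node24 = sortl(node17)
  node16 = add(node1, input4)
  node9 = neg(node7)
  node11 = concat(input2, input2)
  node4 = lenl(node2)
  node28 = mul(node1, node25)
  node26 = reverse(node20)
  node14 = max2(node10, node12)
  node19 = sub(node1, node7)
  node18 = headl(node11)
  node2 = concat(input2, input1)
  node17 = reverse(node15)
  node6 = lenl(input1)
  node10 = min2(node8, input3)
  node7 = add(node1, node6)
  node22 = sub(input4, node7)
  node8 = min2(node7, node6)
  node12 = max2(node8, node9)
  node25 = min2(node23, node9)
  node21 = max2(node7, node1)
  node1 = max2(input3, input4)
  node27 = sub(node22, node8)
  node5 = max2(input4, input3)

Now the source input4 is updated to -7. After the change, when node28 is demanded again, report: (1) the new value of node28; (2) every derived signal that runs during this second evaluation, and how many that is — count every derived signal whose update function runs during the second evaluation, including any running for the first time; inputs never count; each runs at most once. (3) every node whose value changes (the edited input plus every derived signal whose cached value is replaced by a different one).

First evaluation (everything demanded from the output):
  node1 = max2(-4, 3) = 3
  node6 = lenl([9, -1, 7]) = 3
  node7 = add(3, 3) = 6
  node9 = neg(6) = -6
  node22 = sub(3, 6) = -3
  node23 = min2(-6, -3) = -6
  node25 = min2(-6, -6) = -6
  node28 = mul(3, -6) = -18

Propagation after the edit:
  node1: runs — input4 3->-7; result -4.
  node7: runs — node1 3->-4; result -1.
  node9: runs — node7 6->-1; result 1.
  node22: runs — input4 3->-7; node7 6->-1; result -6.
  node23: runs — node9 -6->1; node22 -3->-6; result -6 (same value as before).
  node25: runs — node9 -6->1; result -6 (same value as before).
  node28: runs — node1 3->-4; result 24.

New value of node28: 24.
Derived signals that run: node1, node7, node9, node22, node23, node25, node28 — 7 in total.
Values that change: input4, node1, node7, node9, node22, node28.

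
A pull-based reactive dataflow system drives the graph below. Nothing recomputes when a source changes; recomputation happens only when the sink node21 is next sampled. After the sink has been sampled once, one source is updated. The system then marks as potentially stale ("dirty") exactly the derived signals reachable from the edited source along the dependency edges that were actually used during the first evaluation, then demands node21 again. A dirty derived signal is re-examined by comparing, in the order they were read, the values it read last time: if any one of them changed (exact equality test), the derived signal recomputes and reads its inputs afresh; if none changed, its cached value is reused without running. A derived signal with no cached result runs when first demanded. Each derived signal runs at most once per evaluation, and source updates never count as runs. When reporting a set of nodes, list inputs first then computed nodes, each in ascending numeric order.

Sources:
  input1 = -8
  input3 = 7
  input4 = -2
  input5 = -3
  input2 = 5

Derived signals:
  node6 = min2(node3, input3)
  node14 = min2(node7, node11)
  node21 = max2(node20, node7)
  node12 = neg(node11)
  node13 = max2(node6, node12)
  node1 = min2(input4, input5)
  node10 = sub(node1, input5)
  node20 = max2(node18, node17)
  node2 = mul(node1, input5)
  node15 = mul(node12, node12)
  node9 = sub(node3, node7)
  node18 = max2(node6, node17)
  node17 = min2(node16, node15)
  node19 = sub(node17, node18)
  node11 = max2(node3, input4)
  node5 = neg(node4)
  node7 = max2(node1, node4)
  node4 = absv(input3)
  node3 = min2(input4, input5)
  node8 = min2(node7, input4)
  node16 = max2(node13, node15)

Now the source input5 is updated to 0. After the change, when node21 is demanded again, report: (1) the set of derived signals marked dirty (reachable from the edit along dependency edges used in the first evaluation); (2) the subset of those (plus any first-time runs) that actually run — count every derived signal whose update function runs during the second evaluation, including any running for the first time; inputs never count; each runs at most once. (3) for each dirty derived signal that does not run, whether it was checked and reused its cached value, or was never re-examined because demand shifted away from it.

First evaluation (everything demanded from the output):
  node1 = min2(-2, -3) = -3
  node3 = min2(-2, -3) = -3
  node4 = absv(7) = 7
  node6 = min2(-3, 7) = -3
  node7 = max2(-3, 7) = 7
  node11 = max2(-3, -2) = -2
  node12 = neg(-2) = 2
  node13 = max2(-3, 2) = 2
  node15 = mul(2, 2) = 4
  node16 = max2(2, 4) = 4
  node17 = min2(4, 4) = 4
  node18 = max2(-3, 4) = 4
  node20 = max2(4, 4) = 4
  node21 = max2(4, 7) = 7

Propagation after the edit:
  node1: runs — input5 -3->0; result -2.
  node3: runs — input5 -3->0; result -2.
  node6: runs — node3 -3->-2; result -2.
  node7: runs — node1 -3->-2; result 7 (same value as before).
  node11: runs — node3 -3->-2; result -2 (same value as before).
  node12: checked — values it read are unchanged (node11 unchanged); reused cached 2 without running.
  node13: runs — node6 -3->-2; result 2 (same value as before).
  node15: checked — values it read are unchanged (node12 unchanged, node12 unchanged); reused cached 4 without running.
  node16: checked — values it read are unchanged (node13 unchanged, node15 unchanged); reused cached 4 without running.
  node17: checked — values it read are unchanged (node16 unchanged, node15 unchanged); reused cached 4 without running.
  node18: runs — node6 -3->-2; result 4 (same value as before).
  node20: checked — values it read are unchanged (node18 unchanged, node17 unchanged); reused cached 4 without running.
  node21: checked — values it read are unchanged (node20 unchanged, node7 unchanged); reused cached 7 without running.

Key observation: the cutoff stops propagation at node12 — its inputs' values are unchanged, so it reuses its cache.

Marked dirty: node1, node3, node6, node7, node11, node12, node13, node15, node16, node17, node18, node20, node21.
Derived signals that run: node1, node3, node6, node7, node11, node13, node18 — 7 in total.
Checked but reused from cache: node12, node15, node16, node17, node20, node21.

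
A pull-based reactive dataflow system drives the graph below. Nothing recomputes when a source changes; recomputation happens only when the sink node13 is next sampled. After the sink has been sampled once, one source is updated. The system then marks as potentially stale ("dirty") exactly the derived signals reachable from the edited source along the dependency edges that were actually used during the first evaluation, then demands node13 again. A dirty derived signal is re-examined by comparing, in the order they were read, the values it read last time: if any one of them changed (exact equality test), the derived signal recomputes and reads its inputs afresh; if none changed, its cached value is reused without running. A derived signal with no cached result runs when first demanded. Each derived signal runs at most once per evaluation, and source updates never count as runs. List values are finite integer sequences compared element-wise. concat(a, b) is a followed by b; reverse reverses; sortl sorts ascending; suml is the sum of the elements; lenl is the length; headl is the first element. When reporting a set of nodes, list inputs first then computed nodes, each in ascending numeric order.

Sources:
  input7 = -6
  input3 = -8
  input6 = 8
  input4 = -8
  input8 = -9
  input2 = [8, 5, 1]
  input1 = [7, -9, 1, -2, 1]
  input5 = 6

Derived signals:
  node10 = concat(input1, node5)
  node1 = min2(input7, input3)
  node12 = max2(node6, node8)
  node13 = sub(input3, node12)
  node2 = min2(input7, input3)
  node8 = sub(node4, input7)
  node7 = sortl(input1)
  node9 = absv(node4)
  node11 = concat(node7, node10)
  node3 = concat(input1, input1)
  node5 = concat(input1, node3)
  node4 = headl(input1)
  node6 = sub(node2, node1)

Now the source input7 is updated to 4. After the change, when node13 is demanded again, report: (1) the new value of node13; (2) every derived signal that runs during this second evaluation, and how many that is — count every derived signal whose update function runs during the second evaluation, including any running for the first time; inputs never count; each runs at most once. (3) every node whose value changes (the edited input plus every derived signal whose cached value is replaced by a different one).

First evaluation (everything demanded from the output):
  node1 = min2(-6, -8) = -8
  node2 = min2(-6, -8) = -8
  node4 = headl([7, -9, 1, -2, 1]) = 7
  node6 = sub(-8, -8) = 0
  node8 = sub(7, -6) = 13
  node12 = max2(0, 13) = 13
  node13 = sub(-8, 13) = -21

Propagation after the edit:
  node1: runs — input7 -6->4; result -8 (same value as before).
  node2: runs — input7 -6->4; result -8 (same value as before).
  node6: checked — values it read are unchanged (node2 unchanged, node1 unchanged); reused cached 0 without running.
  node8: runs — input7 -6->4; result 3.
  node12: runs — node8 13->3; result 3.
  node13: runs — node12 13->3; result -11.

Key observation: the cutoff stops propagation at node6 — its inputs' values are unchanged, so it reuses its cache.

New value of node13: -11.
Derived signals that run: node1, node2, node8, node12, node13 — 5 in total.
Values that change: input7, node8, node12, node13.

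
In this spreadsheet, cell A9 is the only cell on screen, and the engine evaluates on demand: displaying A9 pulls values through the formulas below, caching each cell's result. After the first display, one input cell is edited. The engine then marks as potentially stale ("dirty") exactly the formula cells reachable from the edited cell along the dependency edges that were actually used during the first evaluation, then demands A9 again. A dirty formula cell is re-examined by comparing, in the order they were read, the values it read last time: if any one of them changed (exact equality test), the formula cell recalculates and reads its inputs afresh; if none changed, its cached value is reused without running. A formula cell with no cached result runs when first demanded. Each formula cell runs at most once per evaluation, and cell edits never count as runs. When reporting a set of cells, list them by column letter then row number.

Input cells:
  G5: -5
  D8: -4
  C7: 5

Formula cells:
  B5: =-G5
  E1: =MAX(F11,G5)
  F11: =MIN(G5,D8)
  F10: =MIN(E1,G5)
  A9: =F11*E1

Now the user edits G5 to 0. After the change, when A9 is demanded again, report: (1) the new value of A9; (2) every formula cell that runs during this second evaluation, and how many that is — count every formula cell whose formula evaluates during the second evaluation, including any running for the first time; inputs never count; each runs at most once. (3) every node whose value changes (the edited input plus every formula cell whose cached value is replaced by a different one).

A9 now evaluates to 0.
Run set: A9, E1, F11 (3 run).
Changed values: A9, E1, F11, G5.

Initial pass — values computed on the first demand:
  F11 = MIN(-5, -4) = -5
  E1 = MAX(-5, -5) = -5
  A9 = -5 * -5 = 25

Second demand — change propagation:
  F11: re-runs because G5 -5->0; new result -4.
  E1: re-runs because F11 -5->-4; G5 -5->0; new result 0.
  A9: re-runs because F11 -5->-4; E1 -5->0; new result 0.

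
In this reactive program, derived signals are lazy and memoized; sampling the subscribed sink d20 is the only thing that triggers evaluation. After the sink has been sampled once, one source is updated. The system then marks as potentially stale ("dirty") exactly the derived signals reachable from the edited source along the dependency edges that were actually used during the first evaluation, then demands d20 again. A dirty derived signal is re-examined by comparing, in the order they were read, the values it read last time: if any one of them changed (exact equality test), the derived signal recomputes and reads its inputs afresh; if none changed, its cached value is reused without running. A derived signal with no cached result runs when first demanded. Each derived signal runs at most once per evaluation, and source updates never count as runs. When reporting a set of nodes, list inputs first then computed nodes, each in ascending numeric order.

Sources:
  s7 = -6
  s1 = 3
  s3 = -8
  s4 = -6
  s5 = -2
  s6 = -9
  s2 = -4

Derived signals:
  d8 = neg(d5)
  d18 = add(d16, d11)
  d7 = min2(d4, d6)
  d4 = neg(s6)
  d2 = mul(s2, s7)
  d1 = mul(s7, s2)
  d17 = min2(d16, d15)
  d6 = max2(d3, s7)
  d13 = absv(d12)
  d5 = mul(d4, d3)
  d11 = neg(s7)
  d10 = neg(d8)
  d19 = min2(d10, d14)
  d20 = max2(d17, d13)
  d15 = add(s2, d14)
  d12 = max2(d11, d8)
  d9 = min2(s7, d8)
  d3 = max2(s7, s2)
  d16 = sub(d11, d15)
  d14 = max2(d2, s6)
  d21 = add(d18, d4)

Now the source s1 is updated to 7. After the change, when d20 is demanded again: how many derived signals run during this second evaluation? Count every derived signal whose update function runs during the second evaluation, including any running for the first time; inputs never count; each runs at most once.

0 derived signals run: none.
Note the shortcut — nothing in the graph depends on s1 at all, so no recomputation happens.

First demand of the output computes:
  d2 = mul(-4, -6) = 24
  d3 = max2(-6, -4) = -4
  d4 = neg(-9) = 9
  d5 = mul(9, -4) = -36
  d8 = neg(-36) = 36
  d11 = neg(-6) = 6
  d12 = max2(6, 36) = 36
  d13 = absv(36) = 36
  d14 = max2(24, -9) = 24
  d15 = add(-4, 24) = 20
  d16 = sub(6, 20) = -14
  d17 = min2(-14, 20) = -14
  d20 = max2(-14, 36) = 36

After the edit, cleaning proceeds:
  no node depends on s1 at all; the second demand re-runs nothing.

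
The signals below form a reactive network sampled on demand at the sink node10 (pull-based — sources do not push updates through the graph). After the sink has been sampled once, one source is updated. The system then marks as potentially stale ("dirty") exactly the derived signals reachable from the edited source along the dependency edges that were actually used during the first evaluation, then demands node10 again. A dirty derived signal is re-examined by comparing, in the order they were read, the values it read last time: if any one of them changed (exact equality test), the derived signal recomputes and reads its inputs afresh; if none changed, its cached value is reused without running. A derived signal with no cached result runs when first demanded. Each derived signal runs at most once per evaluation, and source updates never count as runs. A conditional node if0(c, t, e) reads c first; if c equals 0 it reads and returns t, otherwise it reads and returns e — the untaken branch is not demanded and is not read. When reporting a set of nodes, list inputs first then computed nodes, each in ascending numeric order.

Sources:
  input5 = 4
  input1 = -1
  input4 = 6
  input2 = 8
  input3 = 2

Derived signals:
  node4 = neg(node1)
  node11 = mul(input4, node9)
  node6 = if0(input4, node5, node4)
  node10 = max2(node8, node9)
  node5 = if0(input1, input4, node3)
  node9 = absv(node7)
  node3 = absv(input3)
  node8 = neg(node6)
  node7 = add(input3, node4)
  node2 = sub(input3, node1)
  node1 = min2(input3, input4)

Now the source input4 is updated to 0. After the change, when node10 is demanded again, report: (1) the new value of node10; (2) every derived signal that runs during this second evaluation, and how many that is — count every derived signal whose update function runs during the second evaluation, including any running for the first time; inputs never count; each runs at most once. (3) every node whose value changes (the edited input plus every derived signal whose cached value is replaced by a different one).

node10 now evaluates to 2.
Run set: node1, node3, node4, node5, node6, node7, node8, node9, node10 (9 run).
Changed values: input4, node1, node4, node6, node7, node8, node9.
The important point: the flipped condition pulls in fresh nodes; node3, node5 run for the first time.

Initial pass — values computed on the first demand:
  node1 = min2(2, 6) = 2
  node4 = neg(2) = -2
  node6 = if0(input4=6 -> else branch node4) = -2
  node7 = add(2, -2) = 0
  node8 = neg(-2) = 2
  node9 = absv(0) = 0
  node10 = max2(2, 0) = 2

Second demand — change propagation:
  node1: re-runs because input4 6->0; new result 0.
  node3: newly demanded (no cache) — executes and yields 2.
  node4: re-runs because node1 2->0; new result 0.
  node5: newly demanded (no cache) — executes and yields 2.
  node6: re-runs because input4 6->0; node4 -2->0; new result 2.
  node7: re-runs because node4 -2->0; new result 2.
  node8: re-runs because node6 -2->2; new result -2.
  node9: re-runs because node7 0->2; new result 2.
  node10: re-runs because node8 2->-2; node9 0->2; new result 2 (unchanged).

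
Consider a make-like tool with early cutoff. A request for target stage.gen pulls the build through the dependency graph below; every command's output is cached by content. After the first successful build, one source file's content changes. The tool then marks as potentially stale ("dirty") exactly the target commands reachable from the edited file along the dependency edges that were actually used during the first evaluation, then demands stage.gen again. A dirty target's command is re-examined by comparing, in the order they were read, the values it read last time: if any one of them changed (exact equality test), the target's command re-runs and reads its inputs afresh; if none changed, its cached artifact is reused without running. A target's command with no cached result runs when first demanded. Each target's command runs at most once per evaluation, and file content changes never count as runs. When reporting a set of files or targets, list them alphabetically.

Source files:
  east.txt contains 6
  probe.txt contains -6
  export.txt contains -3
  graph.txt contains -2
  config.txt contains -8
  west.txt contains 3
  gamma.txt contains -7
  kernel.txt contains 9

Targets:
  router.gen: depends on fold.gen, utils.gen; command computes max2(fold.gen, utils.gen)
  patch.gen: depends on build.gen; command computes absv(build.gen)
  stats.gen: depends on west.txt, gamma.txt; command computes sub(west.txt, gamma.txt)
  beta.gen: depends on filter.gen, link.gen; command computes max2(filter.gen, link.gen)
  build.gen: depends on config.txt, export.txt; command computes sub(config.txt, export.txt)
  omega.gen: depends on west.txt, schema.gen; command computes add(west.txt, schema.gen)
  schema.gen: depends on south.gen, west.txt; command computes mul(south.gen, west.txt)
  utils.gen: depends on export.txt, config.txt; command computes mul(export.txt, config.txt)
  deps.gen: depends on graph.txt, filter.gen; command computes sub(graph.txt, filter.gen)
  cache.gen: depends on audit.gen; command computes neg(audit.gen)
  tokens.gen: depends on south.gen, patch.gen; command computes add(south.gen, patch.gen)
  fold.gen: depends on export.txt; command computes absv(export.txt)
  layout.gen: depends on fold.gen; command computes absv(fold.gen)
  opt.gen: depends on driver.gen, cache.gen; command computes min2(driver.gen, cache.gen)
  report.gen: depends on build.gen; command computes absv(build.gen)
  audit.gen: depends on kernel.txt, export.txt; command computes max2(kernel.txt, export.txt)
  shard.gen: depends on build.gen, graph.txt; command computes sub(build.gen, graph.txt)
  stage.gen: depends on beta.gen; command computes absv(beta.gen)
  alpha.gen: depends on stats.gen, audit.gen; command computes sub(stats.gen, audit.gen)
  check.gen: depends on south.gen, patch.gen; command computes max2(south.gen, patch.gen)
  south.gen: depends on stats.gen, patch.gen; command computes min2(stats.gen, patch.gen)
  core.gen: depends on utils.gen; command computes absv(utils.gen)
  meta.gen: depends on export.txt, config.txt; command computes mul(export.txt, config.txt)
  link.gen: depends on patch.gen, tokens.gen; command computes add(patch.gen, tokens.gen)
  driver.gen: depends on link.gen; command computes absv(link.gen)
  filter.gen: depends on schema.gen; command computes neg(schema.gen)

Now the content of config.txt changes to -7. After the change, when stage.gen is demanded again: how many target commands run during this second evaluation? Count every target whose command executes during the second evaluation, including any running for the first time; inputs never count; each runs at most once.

First demand of the output computes:
  build.gen = sub(-8, -3) = -5
  patch.gen = absv(-5) = 5
  stats.gen = sub(3, -7) = 10
  south.gen = min2(10, 5) = 5
  schema.gen = mul(5, 3) = 15
  filter.gen = neg(15) = -15
  tokens.gen = add(5, 5) = 10
  link.gen = add(5, 10) = 15
  beta.gen = max2(-15, 15) = 15
  stage.gen = absv(15) = 15

After the edit, cleaning proceeds:
  build.gen: a read changed (config.txt -8->-7) — executes, giving -4.
  patch.gen: a read changed (build.gen -5->-4) — executes, giving 4.
  south.gen: a read changed (patch.gen 5->4) — executes, giving 4.
  schema.gen: a read changed (south.gen 5->4) — executes, giving 12.
  filter.gen: a read changed (schema.gen 15->12) — executes, giving -12.
  tokens.gen: a read changed (south.gen 5->4; patch.gen 5->4) — executes, giving 8.
  link.gen: a read changed (patch.gen 5->4; tokens.gen 10->8) — executes, giving 12.
  beta.gen: a read changed (filter.gen -15->-12; link.gen 15->12) — executes, giving 12.
  stage.gen: a read changed (beta.gen 15->12) — executes, giving 12.

9 target commands run: beta.gen, build.gen, filter.gen, link.gen, patch.gen, schema.gen, south.gen, stage.gen, tokens.gen.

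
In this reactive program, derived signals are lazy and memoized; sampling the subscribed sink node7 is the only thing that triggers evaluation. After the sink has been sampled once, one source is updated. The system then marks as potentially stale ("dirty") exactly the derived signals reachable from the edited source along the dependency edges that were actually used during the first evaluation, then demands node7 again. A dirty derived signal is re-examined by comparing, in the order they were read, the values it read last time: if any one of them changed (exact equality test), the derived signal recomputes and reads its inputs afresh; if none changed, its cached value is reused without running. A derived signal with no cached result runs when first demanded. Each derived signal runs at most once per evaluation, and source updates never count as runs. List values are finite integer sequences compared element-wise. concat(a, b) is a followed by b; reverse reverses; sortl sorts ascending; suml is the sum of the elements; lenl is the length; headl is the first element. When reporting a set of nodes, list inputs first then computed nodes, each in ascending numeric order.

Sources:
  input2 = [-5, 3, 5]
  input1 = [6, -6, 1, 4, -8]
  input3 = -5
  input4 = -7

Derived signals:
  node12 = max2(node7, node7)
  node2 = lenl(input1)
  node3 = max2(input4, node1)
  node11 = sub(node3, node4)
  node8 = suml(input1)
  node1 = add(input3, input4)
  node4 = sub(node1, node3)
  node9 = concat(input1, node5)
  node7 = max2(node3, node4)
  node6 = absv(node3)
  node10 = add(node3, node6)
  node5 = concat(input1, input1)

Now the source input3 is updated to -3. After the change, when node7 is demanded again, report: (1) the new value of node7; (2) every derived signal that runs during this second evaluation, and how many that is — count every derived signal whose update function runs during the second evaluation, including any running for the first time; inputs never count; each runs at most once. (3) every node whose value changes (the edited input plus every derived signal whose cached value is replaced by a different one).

Demanding node7 again yields -3.
4 derived signals run: node1, node3, node4, node7.
The nodes whose values change: input3, node1, node4, node7.

First demand of the output computes:
  node1 = add(-5, -7) = -12
  node3 = max2(-7, -12) = -7
  node4 = sub(-12, -7) = -5
  node7 = max2(-7, -5) = -5

After the edit, cleaning proceeds:
  node1: a read changed (input3 -5->-3) — executes, giving -10.
  node3: a read changed (node1 -12->-10) — executes, giving -7 — identical to its old value.
  node4: a read changed (node1 -12->-10) — executes, giving -3.
  node7: a read changed (node4 -5->-3) — executes, giving -3.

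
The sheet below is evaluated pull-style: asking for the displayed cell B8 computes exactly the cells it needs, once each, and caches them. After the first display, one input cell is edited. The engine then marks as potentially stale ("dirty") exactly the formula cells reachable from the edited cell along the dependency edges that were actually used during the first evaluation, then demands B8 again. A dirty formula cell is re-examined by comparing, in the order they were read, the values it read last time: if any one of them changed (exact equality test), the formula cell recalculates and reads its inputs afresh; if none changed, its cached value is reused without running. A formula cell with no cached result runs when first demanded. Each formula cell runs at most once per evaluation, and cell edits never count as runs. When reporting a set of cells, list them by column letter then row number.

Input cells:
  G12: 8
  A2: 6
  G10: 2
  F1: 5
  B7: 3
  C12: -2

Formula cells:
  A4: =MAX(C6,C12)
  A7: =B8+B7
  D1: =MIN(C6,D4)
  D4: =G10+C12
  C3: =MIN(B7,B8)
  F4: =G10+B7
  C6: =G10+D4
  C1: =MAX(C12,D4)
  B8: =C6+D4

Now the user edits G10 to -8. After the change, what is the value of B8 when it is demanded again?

First demand of the output computes:
  D4 = 2 + -2 = 0
  C6 = 2 + 0 = 2
  B8 = 2 + 0 = 2

After the edit, cleaning proceeds:
  D4: a read changed (G10 2->-8) — executes, giving -10.
  C6: a read changed (G10 2->-8; D4 0->-10) — executes, giving -18.
  B8: a read changed (C6 2->-18; D4 0->-10) — executes, giving -28.

Demanding B8 again yields -28.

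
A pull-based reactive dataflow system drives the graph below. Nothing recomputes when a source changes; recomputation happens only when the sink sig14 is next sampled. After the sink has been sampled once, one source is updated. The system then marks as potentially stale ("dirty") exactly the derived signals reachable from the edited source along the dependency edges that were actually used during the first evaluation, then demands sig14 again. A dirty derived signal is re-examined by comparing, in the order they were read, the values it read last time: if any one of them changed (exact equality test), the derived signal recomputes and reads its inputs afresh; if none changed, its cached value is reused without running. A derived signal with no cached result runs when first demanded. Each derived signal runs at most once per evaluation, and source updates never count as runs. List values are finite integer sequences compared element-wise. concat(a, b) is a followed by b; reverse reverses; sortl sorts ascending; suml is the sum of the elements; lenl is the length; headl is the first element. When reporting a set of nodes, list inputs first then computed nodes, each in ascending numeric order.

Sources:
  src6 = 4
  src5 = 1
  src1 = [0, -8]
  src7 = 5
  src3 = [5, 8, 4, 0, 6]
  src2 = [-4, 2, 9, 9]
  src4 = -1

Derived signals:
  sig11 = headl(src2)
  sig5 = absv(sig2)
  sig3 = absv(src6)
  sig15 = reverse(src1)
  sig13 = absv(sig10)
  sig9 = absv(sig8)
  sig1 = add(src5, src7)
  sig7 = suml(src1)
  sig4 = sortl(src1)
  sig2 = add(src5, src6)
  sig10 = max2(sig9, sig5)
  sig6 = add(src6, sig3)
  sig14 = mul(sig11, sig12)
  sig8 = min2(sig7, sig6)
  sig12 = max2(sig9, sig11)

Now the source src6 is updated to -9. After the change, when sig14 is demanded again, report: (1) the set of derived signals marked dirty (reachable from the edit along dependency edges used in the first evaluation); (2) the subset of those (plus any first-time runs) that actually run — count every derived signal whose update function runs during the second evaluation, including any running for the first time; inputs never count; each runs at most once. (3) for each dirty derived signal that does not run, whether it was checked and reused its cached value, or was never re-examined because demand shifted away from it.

First evaluation (everything demanded from the output):
  sig3 = absv(4) = 4
  sig6 = add(4, 4) = 8
  sig7 = suml([0, -8]) = -8
  sig8 = min2(-8, 8) = -8
  sig9 = absv(-8) = 8
  sig11 = headl([-4, 2, 9, 9]) = -4
  sig12 = max2(8, -4) = 8
  sig14 = mul(-4, 8) = -32

Propagation after the edit:
  sig3: runs — src6 4->-9; result 9.
  sig6: runs — src6 4->-9; sig3 4->9; result 0.
  sig8: runs — sig6 8->0; result -8 (same value as before).
  sig9: checked — values it read are unchanged (sig8 unchanged); reused cached 8 without running.
  sig12: checked — values it read are unchanged (sig9 unchanged, sig11 unchanged); reused cached 8 without running.
  sig14: checked — values it read are unchanged (sig11 unchanged, sig12 unchanged); reused cached -32 without running.

Key observation: the change is absorbed at sig8 — it re-runs but produces the same value, and the output's value is unchanged.

Marked dirty: sig3, sig6, sig8, sig9, sig12, sig14.
Derived signals that run: sig3, sig6, sig8 — 3 in total.
Checked but reused from cache: sig9, sig12, sig14.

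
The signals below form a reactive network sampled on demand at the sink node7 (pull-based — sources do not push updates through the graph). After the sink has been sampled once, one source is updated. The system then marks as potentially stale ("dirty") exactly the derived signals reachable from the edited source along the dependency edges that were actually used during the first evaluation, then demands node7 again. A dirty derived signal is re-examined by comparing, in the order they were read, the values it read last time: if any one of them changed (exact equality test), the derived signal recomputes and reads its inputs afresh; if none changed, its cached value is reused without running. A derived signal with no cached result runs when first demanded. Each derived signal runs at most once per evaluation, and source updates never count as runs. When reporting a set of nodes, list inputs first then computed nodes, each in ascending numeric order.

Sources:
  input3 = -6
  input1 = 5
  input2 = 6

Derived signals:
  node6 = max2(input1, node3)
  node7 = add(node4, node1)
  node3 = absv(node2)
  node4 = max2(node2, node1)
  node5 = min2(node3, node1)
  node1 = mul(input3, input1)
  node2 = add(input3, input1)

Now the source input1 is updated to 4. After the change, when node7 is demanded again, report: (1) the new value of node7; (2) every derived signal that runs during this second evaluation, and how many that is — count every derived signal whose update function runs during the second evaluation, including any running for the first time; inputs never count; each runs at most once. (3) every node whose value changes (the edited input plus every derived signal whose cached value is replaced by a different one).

Initial pass — values computed on the first demand:
  node1 = mul(-6, 5) = -30
  node2 = add(-6, 5) = -1
  node4 = max2(-1, -30) = -1
  node7 = add(-1, -30) = -31

Second demand — change propagation:
  node1: re-runs because input1 5->4; new result -24.
  node2: re-runs because input1 5->4; new result -2.
  node4: re-runs because node2 -1->-2; node1 -30->-24; new result -2.
  node7: re-runs because node4 -1->-2; node1 -30->-24; new result -26.

node7 now evaluates to -26.
Run set: node1, node2, node4, node7 (4 run).
Changed values: input1, node1, node2, node4, node7.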